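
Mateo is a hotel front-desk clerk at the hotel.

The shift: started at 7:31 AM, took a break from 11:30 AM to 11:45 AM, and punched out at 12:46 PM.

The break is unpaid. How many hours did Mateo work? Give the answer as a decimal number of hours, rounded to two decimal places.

5.00 hours

The shift: 7:31 AM–12:46 PM = 5 h 15 min; less 15 min break → 5 h 0 min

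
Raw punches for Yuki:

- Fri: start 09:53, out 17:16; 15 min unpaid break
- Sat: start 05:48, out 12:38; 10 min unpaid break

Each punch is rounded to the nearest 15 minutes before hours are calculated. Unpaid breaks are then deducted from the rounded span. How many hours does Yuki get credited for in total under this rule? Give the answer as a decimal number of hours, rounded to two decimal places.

Fri: in 09:53→10:00, out 17:16→17:15; 7 h 15 min − 15 min = 7 h 0 min
Sat: in 05:48→05:45, out 12:38→12:45; 7 h 0 min − 10 min = 6 h 50 min
Total credited: 13 h 50 min.

13.83 hours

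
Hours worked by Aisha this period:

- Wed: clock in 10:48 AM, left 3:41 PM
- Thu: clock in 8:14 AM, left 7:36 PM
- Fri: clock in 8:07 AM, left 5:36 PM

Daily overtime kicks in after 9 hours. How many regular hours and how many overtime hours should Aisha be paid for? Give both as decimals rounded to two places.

Wed: 10:48 AM–3:41 PM = 4 h 53 min
Thu: 8:14 AM–7:36 PM = 11 h 22 min
Fri: 8:07 AM–5:36 PM = 9 h 29 min
Wed reg 4 h 53 min / OT 0 h 0 min; Thu reg 9 h 0 min / OT 2 h 22 min; Fri reg 9 h 0 min / OT 0 h 29 min.
Totals: regular 22 h 53 min, overtime 2 h 51 min.

Regular 22.88 hours, overtime 2.85 hours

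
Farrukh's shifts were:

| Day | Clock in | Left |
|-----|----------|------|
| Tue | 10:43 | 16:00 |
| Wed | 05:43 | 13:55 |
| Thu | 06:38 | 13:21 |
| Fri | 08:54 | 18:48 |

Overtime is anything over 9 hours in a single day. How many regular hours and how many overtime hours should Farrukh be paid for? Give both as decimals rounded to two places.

Tue: 10:43–16:00 = 5 h 17 min
Wed: 05:43–13:55 = 8 h 12 min
Thu: 06:38–13:21 = 6 h 43 min
Fri: 08:54–18:48 = 9 h 54 min
Tue reg 5 h 17 min / OT 0 h 0 min; Wed reg 8 h 12 min / OT 0 h 0 min; Thu reg 6 h 43 min / OT 0 h 0 min; Fri reg 9 h 0 min / OT 0 h 54 min.
Totals: regular 29 h 12 min, overtime 0 h 54 min.

Regular 29.20 hours, overtime 0.90 hours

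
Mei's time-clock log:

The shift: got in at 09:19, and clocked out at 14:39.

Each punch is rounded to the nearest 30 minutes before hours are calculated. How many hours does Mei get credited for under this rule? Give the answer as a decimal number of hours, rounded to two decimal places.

5.00 hours

The shift: in 09:19→09:30, out 14:39→14:30; 5 h 0 min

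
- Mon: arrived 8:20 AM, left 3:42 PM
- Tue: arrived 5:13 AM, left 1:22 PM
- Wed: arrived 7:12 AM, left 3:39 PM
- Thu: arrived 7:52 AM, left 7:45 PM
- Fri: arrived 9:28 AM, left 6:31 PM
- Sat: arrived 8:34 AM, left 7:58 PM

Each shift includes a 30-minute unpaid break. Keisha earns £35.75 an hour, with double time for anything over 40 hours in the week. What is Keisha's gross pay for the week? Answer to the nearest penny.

Mon: 8:20 AM–3:42 PM = 7 h 22 min; less 30 min break → 6 h 52 min
Tue: 5:13 AM–1:22 PM = 8 h 9 min; less 30 min break → 7 h 39 min
Wed: 7:12 AM–3:39 PM = 8 h 27 min; less 30 min break → 7 h 57 min
Thu: 7:52 AM–7:45 PM = 11 h 53 min; less 30 min break → 11 h 23 min
Fri: 9:28 AM–6:31 PM = 9 h 3 min; less 30 min break → 8 h 33 min
Sat: 8:34 AM–7:58 PM = 11 h 24 min; less 30 min break → 10 h 54 min
Total worked: 53 h 18 min = 3198 min.
Regular 40 h 0 min = 2400 min at £35.75/h; overtime 13 h 18 min = 798 min at £71.50/h.
Pay = (2400 × £35.75 + 798 × £71.50) ÷ 60 = £2380.95.

£2380.95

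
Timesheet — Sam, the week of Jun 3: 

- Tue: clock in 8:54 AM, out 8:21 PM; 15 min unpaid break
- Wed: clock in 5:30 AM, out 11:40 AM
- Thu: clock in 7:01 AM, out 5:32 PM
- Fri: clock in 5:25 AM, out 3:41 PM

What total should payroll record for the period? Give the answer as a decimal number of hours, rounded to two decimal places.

Tue: 8:54 AM–8:21 PM = 11 h 27 min; less 15 min break → 11 h 12 min
Wed: 5:30 AM–11:40 AM = 6 h 10 min
Thu: 7:01 AM–5:32 PM = 10 h 31 min
Fri: 5:25 AM–3:41 PM = 10 h 16 min
Total: 11 h 12 min + 6 h 10 min + 10 h 31 min + 10 h 16 min = 38 h 9 min.

38.15 hours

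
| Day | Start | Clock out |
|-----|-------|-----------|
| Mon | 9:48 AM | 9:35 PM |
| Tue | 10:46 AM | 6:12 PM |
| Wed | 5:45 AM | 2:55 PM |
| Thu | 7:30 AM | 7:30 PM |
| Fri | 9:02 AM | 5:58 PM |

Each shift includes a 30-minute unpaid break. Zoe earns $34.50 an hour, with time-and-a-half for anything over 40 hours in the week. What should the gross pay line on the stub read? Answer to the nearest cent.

Mon: 9:48 AM–9:35 PM = 11 h 47 min; less 30 min break → 11 h 17 min
Tue: 10:46 AM–6:12 PM = 7 h 26 min; less 30 min break → 6 h 56 min
Wed: 5:45 AM–2:55 PM = 9 h 10 min; less 30 min break → 8 h 40 min
Thu: 7:30 AM–7:30 PM = 12 h 0 min; less 30 min break → 11 h 30 min
Fri: 9:02 AM–5:58 PM = 8 h 56 min; less 30 min break → 8 h 26 min
Total worked: 46 h 49 min = 2809 min.
Regular 40 h 0 min = 2400 min at $34.50/h; overtime 6 h 49 min = 409 min at $51.75/h.
Pay = (2400 × $34.50 + 409 × $51.75) ÷ 60 = $1732.76.

$1732.76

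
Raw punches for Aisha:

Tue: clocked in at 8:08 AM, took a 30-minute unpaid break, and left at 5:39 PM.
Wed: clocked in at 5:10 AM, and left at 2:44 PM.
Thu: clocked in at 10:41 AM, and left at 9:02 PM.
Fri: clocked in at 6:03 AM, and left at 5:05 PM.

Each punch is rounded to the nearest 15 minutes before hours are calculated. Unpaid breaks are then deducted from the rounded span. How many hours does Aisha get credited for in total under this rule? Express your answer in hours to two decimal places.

Tue: in 8:08 AM→8:15 AM, out 5:39 PM→5:45 PM; 9 h 30 min − 30 min = 9 h 0 min
Wed: in 5:10 AM→5:15 AM, out 2:44 PM→2:45 PM; 9 h 30 min
Thu: in 10:41 AM→10:45 AM, out 9:02 PM→9:00 PM; 10 h 15 min
Fri: in 6:03 AM→6:00 AM, out 5:05 PM→5:00 PM; 11 h 0 min
Total credited: 39 h 45 min.

39.75 hours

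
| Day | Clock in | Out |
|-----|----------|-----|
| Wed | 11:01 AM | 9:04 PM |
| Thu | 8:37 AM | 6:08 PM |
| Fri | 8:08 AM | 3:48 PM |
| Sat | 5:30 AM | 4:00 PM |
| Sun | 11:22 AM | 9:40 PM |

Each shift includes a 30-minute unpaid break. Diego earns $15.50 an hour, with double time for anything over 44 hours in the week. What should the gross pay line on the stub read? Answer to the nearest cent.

Wed: 11:01 AM–9:04 PM = 10 h 3 min; less 30 min break → 9 h 33 min
Thu: 8:37 AM–6:08 PM = 9 h 31 min; less 30 min break → 9 h 1 min
Fri: 8:08 AM–3:48 PM = 7 h 40 min; less 30 min break → 7 h 10 min
Sat: 5:30 AM–4:00 PM = 10 h 30 min; less 30 min break → 10 h 0 min
Sun: 11:22 AM–9:40 PM = 10 h 18 min; less 30 min break → 9 h 48 min
Total worked: 45 h 32 min = 2732 min.
Regular 44 h 0 min = 2640 min at $15.50/h; overtime 1 h 32 min = 92 min at $31.00/h.
Pay = (2640 × $15.50 + 92 × $31.00) ÷ 60 = $729.53.

$729.53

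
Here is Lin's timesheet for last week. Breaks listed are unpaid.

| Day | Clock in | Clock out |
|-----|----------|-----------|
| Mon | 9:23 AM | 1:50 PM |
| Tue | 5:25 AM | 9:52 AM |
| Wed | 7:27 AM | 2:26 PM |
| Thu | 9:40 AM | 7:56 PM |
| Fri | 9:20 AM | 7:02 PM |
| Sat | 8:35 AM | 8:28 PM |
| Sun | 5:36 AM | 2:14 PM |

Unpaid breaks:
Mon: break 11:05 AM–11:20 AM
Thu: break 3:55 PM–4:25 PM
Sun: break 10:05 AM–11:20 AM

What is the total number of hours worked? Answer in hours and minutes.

Mon: 9:23 AM–1:50 PM = 4 h 27 min; less 15 min break → 4 h 12 min
Tue: 5:25 AM–9:52 AM = 4 h 27 min
Wed: 7:27 AM–2:26 PM = 6 h 59 min
Thu: 9:40 AM–7:56 PM = 10 h 16 min; less 30 min break → 9 h 46 min
Fri: 9:20 AM–7:02 PM = 9 h 42 min
Sat: 8:35 AM–8:28 PM = 11 h 53 min
Sun: 5:36 AM–2:14 PM = 8 h 38 min; less 75 min break → 7 h 23 min
Total: 4 h 12 min + 4 h 27 min + 6 h 59 min + 9 h 46 min + 9 h 42 min + 11 h 53 min + 7 h 23 min = 54 h 22 min.

54 h 22 min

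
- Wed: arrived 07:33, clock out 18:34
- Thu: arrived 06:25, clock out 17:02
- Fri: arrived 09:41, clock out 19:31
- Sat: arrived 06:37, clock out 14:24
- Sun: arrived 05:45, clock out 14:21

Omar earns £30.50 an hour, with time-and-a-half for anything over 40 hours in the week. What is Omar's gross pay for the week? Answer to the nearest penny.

£1579.14

Wed: 07:33–18:34 = 11 h 1 min
Thu: 06:25–17:02 = 10 h 37 min
Fri: 09:41–19:31 = 9 h 50 min
Sat: 06:37–14:24 = 7 h 47 min
Sun: 05:45–14:21 = 8 h 36 min
Total worked: 47 h 51 min = 2871 min.
Regular 40 h 0 min = 2400 min at £30.50/h; overtime 7 h 51 min = 471 min at £45.75/h.
Pay = (2400 × £30.50 + 471 × £45.75) ÷ 60 = £1579.14.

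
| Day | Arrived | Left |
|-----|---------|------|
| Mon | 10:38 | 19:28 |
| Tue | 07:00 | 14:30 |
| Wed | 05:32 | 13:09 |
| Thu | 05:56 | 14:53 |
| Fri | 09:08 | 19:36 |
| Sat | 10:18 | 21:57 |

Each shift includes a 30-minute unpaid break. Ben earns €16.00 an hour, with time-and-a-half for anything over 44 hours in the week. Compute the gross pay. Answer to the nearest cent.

Mon: 10:38–19:28 = 8 h 50 min; less 30 min break → 8 h 20 min
Tue: 07:00–14:30 = 7 h 30 min; less 30 min break → 7 h 0 min
Wed: 05:32–13:09 = 7 h 37 min; less 30 min break → 7 h 7 min
Thu: 05:56–14:53 = 8 h 57 min; less 30 min break → 8 h 27 min
Fri: 09:08–19:36 = 10 h 28 min; less 30 min break → 9 h 58 min
Sat: 10:18–21:57 = 11 h 39 min; less 30 min break → 11 h 9 min
Total worked: 52 h 1 min = 3121 min.
Regular 44 h 0 min = 2640 min at €16.00/h; overtime 8 h 1 min = 481 min at €24.00/h.
Pay = (2640 × €16.00 + 481 × €24.00) ÷ 60 = €896.40.

€896.40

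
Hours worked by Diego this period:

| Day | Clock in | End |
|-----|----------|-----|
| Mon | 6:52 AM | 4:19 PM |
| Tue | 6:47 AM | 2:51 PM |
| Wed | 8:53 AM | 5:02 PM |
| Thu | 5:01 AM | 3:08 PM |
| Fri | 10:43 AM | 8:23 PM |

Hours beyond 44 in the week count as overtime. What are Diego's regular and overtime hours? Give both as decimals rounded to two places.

Regular 44.00 hours, overtime 1.45 hours

Mon: 6:52 AM–4:19 PM = 9 h 27 min
Tue: 6:47 AM–2:51 PM = 8 h 4 min
Wed: 8:53 AM–5:02 PM = 8 h 9 min
Thu: 5:01 AM–3:08 PM = 10 h 7 min
Fri: 10:43 AM–8:23 PM = 9 h 40 min
Total worked: 45 h 27 min = 45.45 h.
Threshold 44 h → overtime 1 h 27 min, regular 44 h 0 min.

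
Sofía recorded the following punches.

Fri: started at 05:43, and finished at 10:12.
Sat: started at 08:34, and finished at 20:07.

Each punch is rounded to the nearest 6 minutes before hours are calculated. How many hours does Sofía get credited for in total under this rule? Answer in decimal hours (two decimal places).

Fri: in 05:43→05:42, out 10:12→10:12; 4 h 30 min
Sat: in 08:34→08:36, out 20:07→20:06; 11 h 30 min
Total credited: 16 h 0 min.

16.00 hours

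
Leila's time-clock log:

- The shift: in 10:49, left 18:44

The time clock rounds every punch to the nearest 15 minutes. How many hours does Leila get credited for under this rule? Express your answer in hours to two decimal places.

8.00 hours

The shift: in 10:49→10:45, out 18:44→18:45; 8 h 0 min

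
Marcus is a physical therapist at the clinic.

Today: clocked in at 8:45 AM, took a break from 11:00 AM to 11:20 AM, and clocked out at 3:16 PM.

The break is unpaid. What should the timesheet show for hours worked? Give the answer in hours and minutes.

6 h 11 min

Today: 8:45 AM–3:16 PM = 6 h 31 min; less 20 min break → 6 h 11 min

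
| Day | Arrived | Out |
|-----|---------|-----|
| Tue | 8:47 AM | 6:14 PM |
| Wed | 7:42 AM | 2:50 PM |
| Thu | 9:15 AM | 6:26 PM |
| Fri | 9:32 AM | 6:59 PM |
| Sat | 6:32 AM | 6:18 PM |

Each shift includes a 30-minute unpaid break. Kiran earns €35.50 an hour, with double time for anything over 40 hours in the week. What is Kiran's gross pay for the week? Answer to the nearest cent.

€1738.32

Tue: 8:47 AM–6:14 PM = 9 h 27 min; less 30 min break → 8 h 57 min
Wed: 7:42 AM–2:50 PM = 7 h 8 min; less 30 min break → 6 h 38 min
Thu: 9:15 AM–6:26 PM = 9 h 11 min; less 30 min break → 8 h 41 min
Fri: 9:32 AM–6:59 PM = 9 h 27 min; less 30 min break → 8 h 57 min
Sat: 6:32 AM–6:18 PM = 11 h 46 min; less 30 min break → 11 h 16 min
Total worked: 44 h 29 min = 2669 min.
Regular 40 h 0 min = 2400 min at €35.50/h; overtime 4 h 29 min = 269 min at €71.00/h.
Pay = (2400 × €35.50 + 269 × €71.00) ÷ 60 = €1738.32.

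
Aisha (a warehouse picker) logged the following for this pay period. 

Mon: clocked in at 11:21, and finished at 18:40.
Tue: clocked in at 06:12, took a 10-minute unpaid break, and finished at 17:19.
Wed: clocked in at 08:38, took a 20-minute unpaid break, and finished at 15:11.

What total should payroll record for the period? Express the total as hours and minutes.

24 h 29 min

Mon: 11:21–18:40 = 7 h 19 min
Tue: 06:12–17:19 = 11 h 7 min; less 10 min break → 10 h 57 min
Wed: 08:38–15:11 = 6 h 33 min; less 20 min break → 6 h 13 min
Total: 7 h 19 min + 10 h 57 min + 6 h 13 min = 24 h 29 min.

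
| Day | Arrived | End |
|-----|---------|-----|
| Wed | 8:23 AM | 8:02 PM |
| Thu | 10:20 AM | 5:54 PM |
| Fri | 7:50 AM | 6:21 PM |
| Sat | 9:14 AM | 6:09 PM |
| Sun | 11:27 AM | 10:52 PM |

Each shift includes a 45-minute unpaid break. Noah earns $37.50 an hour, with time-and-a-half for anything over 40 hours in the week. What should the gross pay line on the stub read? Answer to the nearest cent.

Wed: 8:23 AM–8:02 PM = 11 h 39 min; less 45 min break → 10 h 54 min
Thu: 10:20 AM–5:54 PM = 7 h 34 min; less 45 min break → 6 h 49 min
Fri: 7:50 AM–6:21 PM = 10 h 31 min; less 45 min break → 9 h 46 min
Sat: 9:14 AM–6:09 PM = 8 h 55 min; less 45 min break → 8 h 10 min
Sun: 11:27 AM–10:52 PM = 11 h 25 min; less 45 min break → 10 h 40 min
Total worked: 46 h 19 min = 2779 min.
Regular 40 h 0 min = 2400 min at $37.50/h; overtime 6 h 19 min = 379 min at $56.25/h.
Pay = (2400 × $37.50 + 379 × $56.25) ÷ 60 = $1855.31.

$1855.31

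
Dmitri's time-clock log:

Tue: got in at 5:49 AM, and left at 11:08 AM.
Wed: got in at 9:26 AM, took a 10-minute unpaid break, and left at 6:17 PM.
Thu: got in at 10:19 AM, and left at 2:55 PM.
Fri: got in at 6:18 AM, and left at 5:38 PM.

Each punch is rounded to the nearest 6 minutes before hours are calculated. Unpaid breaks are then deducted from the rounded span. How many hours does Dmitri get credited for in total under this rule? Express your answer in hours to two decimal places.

Tue: in 5:49 AM→5:48 AM, out 11:08 AM→11:06 AM; 5 h 18 min
Wed: in 9:26 AM→9:24 AM, out 6:17 PM→6:18 PM; 8 h 54 min − 10 min = 8 h 44 min
Thu: in 10:19 AM→10:18 AM, out 2:55 PM→2:54 PM; 4 h 36 min
Fri: in 6:18 AM→6:18 AM, out 5:38 PM→5:36 PM; 11 h 18 min
Total credited: 29 h 56 min.

29.93 hours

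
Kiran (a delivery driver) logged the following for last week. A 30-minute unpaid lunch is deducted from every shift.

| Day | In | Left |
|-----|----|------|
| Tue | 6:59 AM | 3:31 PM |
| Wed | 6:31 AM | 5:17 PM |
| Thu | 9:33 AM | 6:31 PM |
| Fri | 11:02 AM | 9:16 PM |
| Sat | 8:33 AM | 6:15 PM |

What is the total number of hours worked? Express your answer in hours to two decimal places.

Tue: 6:59 AM–3:31 PM = 8 h 32 min; less 30 min break → 8 h 2 min
Wed: 6:31 AM–5:17 PM = 10 h 46 min; less 30 min break → 10 h 16 min
Thu: 9:33 AM–6:31 PM = 8 h 58 min; less 30 min break → 8 h 28 min
Fri: 11:02 AM–9:16 PM = 10 h 14 min; less 30 min break → 9 h 44 min
Sat: 8:33 AM–6:15 PM = 9 h 42 min; less 30 min break → 9 h 12 min
Total: 8 h 2 min + 10 h 16 min + 8 h 28 min + 9 h 44 min + 9 h 12 min = 45 h 42 min.

45.70 hours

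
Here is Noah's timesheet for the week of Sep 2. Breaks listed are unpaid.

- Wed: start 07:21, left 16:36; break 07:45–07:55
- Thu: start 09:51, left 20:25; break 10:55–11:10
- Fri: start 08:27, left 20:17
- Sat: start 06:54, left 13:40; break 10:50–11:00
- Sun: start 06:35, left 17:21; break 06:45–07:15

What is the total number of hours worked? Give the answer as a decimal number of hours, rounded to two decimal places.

Wed: 07:21–16:36 = 9 h 15 min; less 10 min break → 9 h 5 min
Thu: 09:51–20:25 = 10 h 34 min; less 15 min break → 10 h 19 min
Fri: 08:27–20:17 = 11 h 50 min
Sat: 06:54–13:40 = 6 h 46 min; less 10 min break → 6 h 36 min
Sun: 06:35–17:21 = 10 h 46 min; less 30 min break → 10 h 16 min
Total: 9 h 5 min + 10 h 19 min + 11 h 50 min + 6 h 36 min + 10 h 16 min = 48 h 6 min.

48.10 hours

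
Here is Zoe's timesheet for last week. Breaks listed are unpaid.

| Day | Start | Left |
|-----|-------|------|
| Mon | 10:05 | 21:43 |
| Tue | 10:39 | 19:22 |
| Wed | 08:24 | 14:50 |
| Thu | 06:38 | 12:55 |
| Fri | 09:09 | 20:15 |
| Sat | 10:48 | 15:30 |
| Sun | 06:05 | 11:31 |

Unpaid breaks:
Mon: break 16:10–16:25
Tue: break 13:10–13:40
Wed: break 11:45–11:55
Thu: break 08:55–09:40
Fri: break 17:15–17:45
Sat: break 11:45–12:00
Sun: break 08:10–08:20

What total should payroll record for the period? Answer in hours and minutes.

51 h 43 min

Mon: 10:05–21:43 = 11 h 38 min; less 15 min break → 11 h 23 min
Tue: 10:39–19:22 = 8 h 43 min; less 30 min break → 8 h 13 min
Wed: 08:24–14:50 = 6 h 26 min; less 10 min break → 6 h 16 min
Thu: 06:38–12:55 = 6 h 17 min; less 45 min break → 5 h 32 min
Fri: 09:09–20:15 = 11 h 6 min; less 30 min break → 10 h 36 min
Sat: 10:48–15:30 = 4 h 42 min; less 15 min break → 4 h 27 min
Sun: 06:05–11:31 = 5 h 26 min; less 10 min break → 5 h 16 min
Total: 11 h 23 min + 8 h 13 min + 6 h 16 min + 5 h 32 min + 10 h 36 min + 4 h 27 min + 5 h 16 min = 51 h 43 min.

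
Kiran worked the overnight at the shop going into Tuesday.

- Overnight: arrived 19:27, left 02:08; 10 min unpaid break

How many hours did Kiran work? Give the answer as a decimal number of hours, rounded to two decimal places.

6.52 hours

Overnight: 19:27 → midnight = 4 h 33 min; midnight → 02:08 = 2 h 8 min; span 6 h 41 min; less 10 min break → 6 h 31 min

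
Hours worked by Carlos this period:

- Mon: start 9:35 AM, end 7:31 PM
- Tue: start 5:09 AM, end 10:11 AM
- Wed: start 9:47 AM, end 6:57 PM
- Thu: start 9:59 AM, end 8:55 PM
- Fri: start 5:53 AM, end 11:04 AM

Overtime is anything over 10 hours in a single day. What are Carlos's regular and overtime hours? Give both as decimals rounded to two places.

Regular 39.32 hours, overtime 0.93 hours

Mon: 9:35 AM–7:31 PM = 9 h 56 min
Tue: 5:09 AM–10:11 AM = 5 h 2 min
Wed: 9:47 AM–6:57 PM = 9 h 10 min
Thu: 9:59 AM–8:55 PM = 10 h 56 min
Fri: 5:53 AM–11:04 AM = 5 h 11 min
Mon reg 9 h 56 min / OT 0 h 0 min; Tue reg 5 h 2 min / OT 0 h 0 min; Wed reg 9 h 10 min / OT 0 h 0 min; Thu reg 10 h 0 min / OT 0 h 56 min; Fri reg 5 h 11 min / OT 0 h 0 min.
Totals: regular 39 h 19 min, overtime 0 h 56 min.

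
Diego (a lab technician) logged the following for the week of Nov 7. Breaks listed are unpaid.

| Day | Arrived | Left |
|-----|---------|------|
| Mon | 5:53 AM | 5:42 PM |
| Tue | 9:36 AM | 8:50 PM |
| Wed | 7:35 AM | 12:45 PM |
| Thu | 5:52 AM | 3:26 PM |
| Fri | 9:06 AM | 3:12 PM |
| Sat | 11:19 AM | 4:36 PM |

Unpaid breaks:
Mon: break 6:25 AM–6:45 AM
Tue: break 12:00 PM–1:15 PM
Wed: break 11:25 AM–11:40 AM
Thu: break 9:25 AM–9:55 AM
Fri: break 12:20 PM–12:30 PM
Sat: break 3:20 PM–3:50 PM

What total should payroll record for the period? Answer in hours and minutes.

Mon: 5:53 AM–5:42 PM = 11 h 49 min; less 20 min break → 11 h 29 min
Tue: 9:36 AM–8:50 PM = 11 h 14 min; less 75 min break → 9 h 59 min
Wed: 7:35 AM–12:45 PM = 5 h 10 min; less 15 min break → 4 h 55 min
Thu: 5:52 AM–3:26 PM = 9 h 34 min; less 30 min break → 9 h 4 min
Fri: 9:06 AM–3:12 PM = 6 h 6 min; less 10 min break → 5 h 56 min
Sat: 11:19 AM–4:36 PM = 5 h 17 min; less 30 min break → 4 h 47 min
Total: 11 h 29 min + 9 h 59 min + 4 h 55 min + 9 h 4 min + 5 h 56 min + 4 h 47 min = 46 h 10 min.

46 h 10 min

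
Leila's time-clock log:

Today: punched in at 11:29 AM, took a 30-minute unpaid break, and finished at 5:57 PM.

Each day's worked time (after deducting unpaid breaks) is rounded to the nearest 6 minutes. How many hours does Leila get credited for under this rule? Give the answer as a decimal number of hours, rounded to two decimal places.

6.00 hours

Today: 11:29 AM–5:57 PM = 6 h 28 min − 30 min = 5 h 58 min → rounds to 6 h 0 min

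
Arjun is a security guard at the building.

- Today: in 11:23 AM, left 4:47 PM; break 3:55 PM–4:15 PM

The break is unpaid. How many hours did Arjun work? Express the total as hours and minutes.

Today: 11:23 AM–4:47 PM = 5 h 24 min; less 20 min break → 5 h 4 min

5 h 4 min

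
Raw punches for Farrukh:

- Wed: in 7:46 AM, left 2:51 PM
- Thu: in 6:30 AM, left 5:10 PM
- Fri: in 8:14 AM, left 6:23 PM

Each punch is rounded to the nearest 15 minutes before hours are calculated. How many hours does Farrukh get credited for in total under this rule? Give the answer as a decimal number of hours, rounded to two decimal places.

28.00 hours

Wed: in 7:46 AM→7:45 AM, out 2:51 PM→2:45 PM; 7 h 0 min
Thu: in 6:30 AM→6:30 AM, out 5:10 PM→5:15 PM; 10 h 45 min
Fri: in 8:14 AM→8:15 AM, out 6:23 PM→6:30 PM; 10 h 15 min
Total credited: 28 h 0 min.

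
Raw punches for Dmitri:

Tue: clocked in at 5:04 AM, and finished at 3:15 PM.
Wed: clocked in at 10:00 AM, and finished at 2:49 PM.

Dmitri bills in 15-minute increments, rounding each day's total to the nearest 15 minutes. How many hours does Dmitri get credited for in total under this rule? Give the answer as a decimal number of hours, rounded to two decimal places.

Tue: 5:04 AM–3:15 PM = 10 h 11 min → rounds to 10 h 15 min
Wed: 10:00 AM–2:49 PM = 4 h 49 min → rounds to 4 h 45 min
Total credited: 15 h 0 min.

15.00 hours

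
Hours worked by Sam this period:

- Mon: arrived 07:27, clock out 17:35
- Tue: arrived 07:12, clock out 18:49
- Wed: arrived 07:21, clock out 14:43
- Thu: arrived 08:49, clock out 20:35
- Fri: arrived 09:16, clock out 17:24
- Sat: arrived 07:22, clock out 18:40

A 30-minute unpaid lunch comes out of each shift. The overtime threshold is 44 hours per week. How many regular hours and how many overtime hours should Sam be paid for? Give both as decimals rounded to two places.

Regular 44.00 hours, overtime 13.32 hours

Mon: 07:27–17:35 = 10 h 8 min; less 30 min break → 9 h 38 min
Tue: 07:12–18:49 = 11 h 37 min; less 30 min break → 11 h 7 min
Wed: 07:21–14:43 = 7 h 22 min; less 30 min break → 6 h 52 min
Thu: 08:49–20:35 = 11 h 46 min; less 30 min break → 11 h 16 min
Fri: 09:16–17:24 = 8 h 8 min; less 30 min break → 7 h 38 min
Sat: 07:22–18:40 = 11 h 18 min; less 30 min break → 10 h 48 min
Total worked: 57 h 19 min = 57.32 h.
Threshold 44 h → overtime 13 h 19 min, regular 44 h 0 min.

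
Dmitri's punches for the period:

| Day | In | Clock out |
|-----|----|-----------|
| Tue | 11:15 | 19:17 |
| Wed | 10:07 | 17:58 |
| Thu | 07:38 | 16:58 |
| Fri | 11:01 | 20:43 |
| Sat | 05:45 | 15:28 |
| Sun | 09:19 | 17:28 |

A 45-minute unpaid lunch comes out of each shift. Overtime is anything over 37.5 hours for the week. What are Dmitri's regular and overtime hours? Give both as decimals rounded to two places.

Regular 37.50 hours, overtime 10.78 hours

Tue: 11:15–19:17 = 8 h 2 min; less 45 min break → 7 h 17 min
Wed: 10:07–17:58 = 7 h 51 min; less 45 min break → 7 h 6 min
Thu: 07:38–16:58 = 9 h 20 min; less 45 min break → 8 h 35 min
Fri: 11:01–20:43 = 9 h 42 min; less 45 min break → 8 h 57 min
Sat: 05:45–15:28 = 9 h 43 min; less 45 min break → 8 h 58 min
Sun: 09:19–17:28 = 8 h 9 min; less 45 min break → 7 h 24 min
Total worked: 48 h 17 min = 48.28 h.
Threshold 37.5 h → overtime 10 h 47 min, regular 37 h 30 min.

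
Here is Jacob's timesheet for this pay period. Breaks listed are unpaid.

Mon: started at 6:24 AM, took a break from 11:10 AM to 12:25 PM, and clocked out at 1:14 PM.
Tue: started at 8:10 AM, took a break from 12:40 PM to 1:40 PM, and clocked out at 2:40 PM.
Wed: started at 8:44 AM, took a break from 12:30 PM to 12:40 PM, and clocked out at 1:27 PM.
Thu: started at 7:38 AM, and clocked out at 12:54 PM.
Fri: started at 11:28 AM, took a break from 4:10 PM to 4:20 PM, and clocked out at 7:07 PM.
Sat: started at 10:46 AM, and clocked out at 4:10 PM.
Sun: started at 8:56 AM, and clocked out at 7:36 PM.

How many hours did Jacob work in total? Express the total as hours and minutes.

Mon: 6:24 AM–1:14 PM = 6 h 50 min; less 75 min break → 5 h 35 min
Tue: 8:10 AM–2:40 PM = 6 h 30 min; less 60 min break → 5 h 30 min
Wed: 8:44 AM–1:27 PM = 4 h 43 min; less 10 min break → 4 h 33 min
Thu: 7:38 AM–12:54 PM = 5 h 16 min
Fri: 11:28 AM–7:07 PM = 7 h 39 min; less 10 min break → 7 h 29 min
Sat: 10:46 AM–4:10 PM = 5 h 24 min
Sun: 8:56 AM–7:36 PM = 10 h 40 min
Total: 5 h 35 min + 5 h 30 min + 4 h 33 min + 5 h 16 min + 7 h 29 min + 5 h 24 min + 10 h 40 min = 44 h 27 min.

44 h 27 min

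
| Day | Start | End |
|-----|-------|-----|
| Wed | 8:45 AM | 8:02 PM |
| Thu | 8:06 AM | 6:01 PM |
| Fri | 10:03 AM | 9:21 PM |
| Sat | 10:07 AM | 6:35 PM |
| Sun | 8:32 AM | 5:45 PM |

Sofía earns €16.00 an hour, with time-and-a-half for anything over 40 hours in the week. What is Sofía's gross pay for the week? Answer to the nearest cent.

€884.40

Wed: 8:45 AM–8:02 PM = 11 h 17 min
Thu: 8:06 AM–6:01 PM = 9 h 55 min
Fri: 10:03 AM–9:21 PM = 11 h 18 min
Sat: 10:07 AM–6:35 PM = 8 h 28 min
Sun: 8:32 AM–5:45 PM = 9 h 13 min
Total worked: 50 h 11 min = 3011 min.
Regular 40 h 0 min = 2400 min at €16.00/h; overtime 10 h 11 min = 611 min at €24.00/h.
Pay = (2400 × €16.00 + 611 × €24.00) ÷ 60 = €884.40.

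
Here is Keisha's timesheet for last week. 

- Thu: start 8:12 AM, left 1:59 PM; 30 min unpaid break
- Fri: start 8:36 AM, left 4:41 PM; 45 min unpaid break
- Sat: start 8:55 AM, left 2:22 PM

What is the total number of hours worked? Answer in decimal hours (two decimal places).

Thu: 8:12 AM–1:59 PM = 5 h 47 min; less 30 min break → 5 h 17 min
Fri: 8:36 AM–4:41 PM = 8 h 5 min; less 45 min break → 7 h 20 min
Sat: 8:55 AM–2:22 PM = 5 h 27 min
Total: 5 h 17 min + 7 h 20 min + 5 h 27 min = 18 h 4 min.

18.07 hours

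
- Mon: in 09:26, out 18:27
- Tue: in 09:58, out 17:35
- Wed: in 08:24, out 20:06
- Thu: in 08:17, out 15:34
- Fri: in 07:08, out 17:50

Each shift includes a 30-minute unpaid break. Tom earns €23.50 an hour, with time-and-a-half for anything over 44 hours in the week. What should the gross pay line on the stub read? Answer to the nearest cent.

Mon: 09:26–18:27 = 9 h 1 min; less 30 min break → 8 h 31 min
Tue: 09:58–17:35 = 7 h 37 min; less 30 min break → 7 h 7 min
Wed: 08:24–20:06 = 11 h 42 min; less 30 min break → 11 h 12 min
Thu: 08:17–15:34 = 7 h 17 min; less 30 min break → 6 h 47 min
Fri: 07:08–17:50 = 10 h 42 min; less 30 min break → 10 h 12 min
Total worked: 43 h 49 min = 2629 min.
Regular 43 h 49 min = 2629 min at €23.50/h; overtime 0 h 0 min = 0 min at €35.25/h.
Pay = (2629 × €23.50 + 0 × €35.25) ÷ 60 = €1029.69.

€1029.69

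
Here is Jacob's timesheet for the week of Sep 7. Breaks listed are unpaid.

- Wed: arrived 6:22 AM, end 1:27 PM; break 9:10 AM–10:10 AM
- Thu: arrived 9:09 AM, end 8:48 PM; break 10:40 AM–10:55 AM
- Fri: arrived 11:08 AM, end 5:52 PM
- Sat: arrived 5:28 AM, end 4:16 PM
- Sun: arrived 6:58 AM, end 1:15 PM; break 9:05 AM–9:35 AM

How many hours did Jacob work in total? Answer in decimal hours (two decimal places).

Wed: 6:22 AM–1:27 PM = 7 h 5 min; less 60 min break → 6 h 5 min
Thu: 9:09 AM–8:48 PM = 11 h 39 min; less 15 min break → 11 h 24 min
Fri: 11:08 AM–5:52 PM = 6 h 44 min
Sat: 5:28 AM–4:16 PM = 10 h 48 min
Sun: 6:58 AM–1:15 PM = 6 h 17 min; less 30 min break → 5 h 47 min
Total: 6 h 5 min + 11 h 24 min + 6 h 44 min + 10 h 48 min + 5 h 47 min = 40 h 48 min.

40.80 hours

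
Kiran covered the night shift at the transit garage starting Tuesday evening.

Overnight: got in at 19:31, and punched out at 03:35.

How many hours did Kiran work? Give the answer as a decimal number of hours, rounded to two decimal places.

Overnight: 19:31 → midnight = 4 h 29 min; midnight → 03:35 = 3 h 35 min; span 8 h 4 min

8.07 hours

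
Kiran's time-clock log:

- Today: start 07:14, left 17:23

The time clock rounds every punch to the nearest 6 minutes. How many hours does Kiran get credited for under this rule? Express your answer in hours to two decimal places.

Today: in 07:14→07:12, out 17:23→17:24; 10 h 12 min

10.20 hours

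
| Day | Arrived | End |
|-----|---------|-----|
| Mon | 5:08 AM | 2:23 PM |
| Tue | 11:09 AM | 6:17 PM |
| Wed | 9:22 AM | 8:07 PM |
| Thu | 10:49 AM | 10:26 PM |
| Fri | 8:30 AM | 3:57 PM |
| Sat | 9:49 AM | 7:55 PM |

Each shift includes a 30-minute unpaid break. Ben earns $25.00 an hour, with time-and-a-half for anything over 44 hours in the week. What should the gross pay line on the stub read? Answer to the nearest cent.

$1448.75

Mon: 5:08 AM–2:23 PM = 9 h 15 min; less 30 min break → 8 h 45 min
Tue: 11:09 AM–6:17 PM = 7 h 8 min; less 30 min break → 6 h 38 min
Wed: 9:22 AM–8:07 PM = 10 h 45 min; less 30 min break → 10 h 15 min
Thu: 10:49 AM–10:26 PM = 11 h 37 min; less 30 min break → 11 h 7 min
Fri: 8:30 AM–3:57 PM = 7 h 27 min; less 30 min break → 6 h 57 min
Sat: 9:49 AM–7:55 PM = 10 h 6 min; less 30 min break → 9 h 36 min
Total worked: 53 h 18 min = 3198 min.
Regular 44 h 0 min = 2640 min at $25.00/h; overtime 9 h 18 min = 558 min at $37.50/h.
Pay = (2640 × $25.00 + 558 × $37.50) ÷ 60 = $1448.75.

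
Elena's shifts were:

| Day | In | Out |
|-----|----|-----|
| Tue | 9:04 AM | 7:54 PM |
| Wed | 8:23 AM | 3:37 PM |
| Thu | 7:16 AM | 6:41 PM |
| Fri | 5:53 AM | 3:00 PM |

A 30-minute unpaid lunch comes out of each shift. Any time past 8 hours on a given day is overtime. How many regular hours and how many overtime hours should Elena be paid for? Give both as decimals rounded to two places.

Tue: 9:04 AM–7:54 PM = 10 h 50 min; less 30 min break → 10 h 20 min
Wed: 8:23 AM–3:37 PM = 7 h 14 min; less 30 min break → 6 h 44 min
Thu: 7:16 AM–6:41 PM = 11 h 25 min; less 30 min break → 10 h 55 min
Fri: 5:53 AM–3:00 PM = 9 h 7 min; less 30 min break → 8 h 37 min
Tue reg 8 h 0 min / OT 2 h 20 min; Wed reg 6 h 44 min / OT 0 h 0 min; Thu reg 8 h 0 min / OT 2 h 55 min; Fri reg 8 h 0 min / OT 0 h 37 min.
Totals: regular 30 h 44 min, overtime 5 h 52 min.

Regular 30.73 hours, overtime 5.87 hours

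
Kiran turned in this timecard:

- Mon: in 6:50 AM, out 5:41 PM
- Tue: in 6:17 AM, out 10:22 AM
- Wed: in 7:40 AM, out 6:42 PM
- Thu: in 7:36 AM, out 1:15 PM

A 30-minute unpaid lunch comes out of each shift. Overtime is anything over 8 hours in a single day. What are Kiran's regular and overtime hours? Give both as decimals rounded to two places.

Mon: 6:50 AM–5:41 PM = 10 h 51 min; less 30 min break → 10 h 21 min
Tue: 6:17 AM–10:22 AM = 4 h 5 min; less 30 min break → 3 h 35 min
Wed: 7:40 AM–6:42 PM = 11 h 2 min; less 30 min break → 10 h 32 min
Thu: 7:36 AM–1:15 PM = 5 h 39 min; less 30 min break → 5 h 9 min
Mon reg 8 h 0 min / OT 2 h 21 min; Tue reg 3 h 35 min / OT 0 h 0 min; Wed reg 8 h 0 min / OT 2 h 32 min; Thu reg 5 h 9 min / OT 0 h 0 min.
Totals: regular 24 h 44 min, overtime 4 h 53 min.

Regular 24.73 hours, overtime 4.88 hours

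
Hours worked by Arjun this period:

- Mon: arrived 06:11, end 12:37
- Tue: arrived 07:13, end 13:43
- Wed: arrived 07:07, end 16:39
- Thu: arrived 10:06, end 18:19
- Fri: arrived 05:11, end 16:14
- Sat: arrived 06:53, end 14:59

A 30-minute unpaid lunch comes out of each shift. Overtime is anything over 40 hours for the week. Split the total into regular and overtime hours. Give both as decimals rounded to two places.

Regular 40.00 hours, overtime 6.83 hours

Mon: 06:11–12:37 = 6 h 26 min; less 30 min break → 5 h 56 min
Tue: 07:13–13:43 = 6 h 30 min; less 30 min break → 6 h 0 min
Wed: 07:07–16:39 = 9 h 32 min; less 30 min break → 9 h 2 min
Thu: 10:06–18:19 = 8 h 13 min; less 30 min break → 7 h 43 min
Fri: 05:11–16:14 = 11 h 3 min; less 30 min break → 10 h 33 min
Sat: 06:53–14:59 = 8 h 6 min; less 30 min break → 7 h 36 min
Total worked: 46 h 50 min = 46.83 h.
Threshold 40 h → overtime 6 h 50 min, regular 40 h 0 min.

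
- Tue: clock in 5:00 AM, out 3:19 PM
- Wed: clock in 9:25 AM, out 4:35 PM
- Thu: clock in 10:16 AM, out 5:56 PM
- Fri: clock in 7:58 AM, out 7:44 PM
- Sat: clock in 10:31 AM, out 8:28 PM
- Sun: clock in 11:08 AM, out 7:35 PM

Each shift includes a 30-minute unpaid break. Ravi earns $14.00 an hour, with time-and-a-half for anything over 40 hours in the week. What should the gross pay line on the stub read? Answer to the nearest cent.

$818.65

Tue: 5:00 AM–3:19 PM = 10 h 19 min; less 30 min break → 9 h 49 min
Wed: 9:25 AM–4:35 PM = 7 h 10 min; less 30 min break → 6 h 40 min
Thu: 10:16 AM–5:56 PM = 7 h 40 min; less 30 min break → 7 h 10 min
Fri: 7:58 AM–7:44 PM = 11 h 46 min; less 30 min break → 11 h 16 min
Sat: 10:31 AM–8:28 PM = 9 h 57 min; less 30 min break → 9 h 27 min
Sun: 11:08 AM–7:35 PM = 8 h 27 min; less 30 min break → 7 h 57 min
Total worked: 52 h 19 min = 3139 min.
Regular 40 h 0 min = 2400 min at $14.00/h; overtime 12 h 19 min = 739 min at $21.00/h.
Pay = (2400 × $14.00 + 739 × $21.00) ÷ 60 = $818.65.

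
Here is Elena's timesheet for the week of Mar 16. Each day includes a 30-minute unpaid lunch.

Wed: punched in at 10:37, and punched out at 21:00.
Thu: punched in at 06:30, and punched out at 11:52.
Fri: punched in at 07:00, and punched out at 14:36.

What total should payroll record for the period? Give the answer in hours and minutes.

21 h 51 min

Wed: 10:37–21:00 = 10 h 23 min; less 30 min break → 9 h 53 min
Thu: 06:30–11:52 = 5 h 22 min; less 30 min break → 4 h 52 min
Fri: 07:00–14:36 = 7 h 36 min; less 30 min break → 7 h 6 min
Total: 9 h 53 min + 4 h 52 min + 7 h 6 min = 21 h 51 min.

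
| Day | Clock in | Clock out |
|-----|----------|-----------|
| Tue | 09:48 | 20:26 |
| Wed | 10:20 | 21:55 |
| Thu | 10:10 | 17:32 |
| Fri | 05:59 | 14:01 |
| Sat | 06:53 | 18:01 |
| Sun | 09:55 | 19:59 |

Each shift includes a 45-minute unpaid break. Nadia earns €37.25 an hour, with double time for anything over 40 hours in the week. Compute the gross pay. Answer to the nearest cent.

€2556.59

Tue: 09:48–20:26 = 10 h 38 min; less 45 min break → 9 h 53 min
Wed: 10:20–21:55 = 11 h 35 min; less 45 min break → 10 h 50 min
Thu: 10:10–17:32 = 7 h 22 min; less 45 min break → 6 h 37 min
Fri: 05:59–14:01 = 8 h 2 min; less 45 min break → 7 h 17 min
Sat: 06:53–18:01 = 11 h 8 min; less 45 min break → 10 h 23 min
Sun: 09:55–19:59 = 10 h 4 min; less 45 min break → 9 h 19 min
Total worked: 54 h 19 min = 3259 min.
Regular 40 h 0 min = 2400 min at €37.25/h; overtime 14 h 19 min = 859 min at €74.50/h.
Pay = (2400 × €37.25 + 859 × €74.50) ÷ 60 = €2556.59.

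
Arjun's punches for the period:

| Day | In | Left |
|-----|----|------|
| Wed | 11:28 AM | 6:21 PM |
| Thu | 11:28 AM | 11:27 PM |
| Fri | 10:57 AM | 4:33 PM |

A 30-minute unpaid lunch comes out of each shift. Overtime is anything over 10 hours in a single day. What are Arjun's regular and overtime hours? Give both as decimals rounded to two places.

Wed: 11:28 AM–6:21 PM = 6 h 53 min; less 30 min break → 6 h 23 min
Thu: 11:28 AM–11:27 PM = 11 h 59 min; less 30 min break → 11 h 29 min
Fri: 10:57 AM–4:33 PM = 5 h 36 min; less 30 min break → 5 h 6 min
Wed reg 6 h 23 min / OT 0 h 0 min; Thu reg 10 h 0 min / OT 1 h 29 min; Fri reg 5 h 6 min / OT 0 h 0 min.
Totals: regular 21 h 29 min, overtime 1 h 29 min.

Regular 21.48 hours, overtime 1.48 hours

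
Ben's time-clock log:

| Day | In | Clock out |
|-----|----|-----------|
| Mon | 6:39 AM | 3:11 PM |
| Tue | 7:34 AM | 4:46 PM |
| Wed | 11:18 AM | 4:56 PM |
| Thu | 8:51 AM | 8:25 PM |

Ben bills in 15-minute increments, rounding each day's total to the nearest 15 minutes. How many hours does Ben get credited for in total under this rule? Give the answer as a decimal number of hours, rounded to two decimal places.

Mon: 6:39 AM–3:11 PM = 8 h 32 min → rounds to 8 h 30 min
Tue: 7:34 AM–4:46 PM = 9 h 12 min → rounds to 9 h 15 min
Wed: 11:18 AM–4:56 PM = 5 h 38 min → rounds to 5 h 45 min
Thu: 8:51 AM–8:25 PM = 11 h 34 min → rounds to 11 h 30 min
Total credited: 35 h 0 min.

35.00 hours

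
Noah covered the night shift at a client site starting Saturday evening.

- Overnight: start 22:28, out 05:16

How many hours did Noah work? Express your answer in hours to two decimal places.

6.80 hours

Overnight: 22:28 → midnight = 1 h 32 min; midnight → 05:16 = 5 h 16 min; span 6 h 48 min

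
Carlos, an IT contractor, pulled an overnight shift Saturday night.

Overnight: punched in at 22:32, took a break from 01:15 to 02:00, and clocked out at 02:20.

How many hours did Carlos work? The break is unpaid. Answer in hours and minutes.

3 h 3 min

Overnight: 22:32 → midnight = 1 h 28 min; midnight → 02:20 = 2 h 20 min; span 3 h 48 min; less 45 min break → 3 h 3 min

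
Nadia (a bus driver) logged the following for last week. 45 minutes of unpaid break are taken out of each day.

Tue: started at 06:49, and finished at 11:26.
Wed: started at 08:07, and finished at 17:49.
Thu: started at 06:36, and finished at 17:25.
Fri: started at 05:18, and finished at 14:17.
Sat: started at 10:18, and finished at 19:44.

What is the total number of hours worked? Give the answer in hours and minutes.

Tue: 06:49–11:26 = 4 h 37 min; less 45 min break → 3 h 52 min
Wed: 08:07–17:49 = 9 h 42 min; less 45 min break → 8 h 57 min
Thu: 06:36–17:25 = 10 h 49 min; less 45 min break → 10 h 4 min
Fri: 05:18–14:17 = 8 h 59 min; less 45 min break → 8 h 14 min
Sat: 10:18–19:44 = 9 h 26 min; less 45 min break → 8 h 41 min
Total: 3 h 52 min + 8 h 57 min + 10 h 4 min + 8 h 14 min + 8 h 41 min = 39 h 48 min.

39 h 48 min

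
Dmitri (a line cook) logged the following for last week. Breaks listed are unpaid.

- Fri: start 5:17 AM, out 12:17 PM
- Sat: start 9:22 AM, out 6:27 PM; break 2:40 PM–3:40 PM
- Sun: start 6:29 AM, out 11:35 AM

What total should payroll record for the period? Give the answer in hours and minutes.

Fri: 5:17 AM–12:17 PM = 7 h 0 min
Sat: 9:22 AM–6:27 PM = 9 h 5 min; less 60 min break → 8 h 5 min
Sun: 6:29 AM–11:35 AM = 5 h 6 min
Total: 7 h 0 min + 8 h 5 min + 5 h 6 min = 20 h 11 min.

20 h 11 min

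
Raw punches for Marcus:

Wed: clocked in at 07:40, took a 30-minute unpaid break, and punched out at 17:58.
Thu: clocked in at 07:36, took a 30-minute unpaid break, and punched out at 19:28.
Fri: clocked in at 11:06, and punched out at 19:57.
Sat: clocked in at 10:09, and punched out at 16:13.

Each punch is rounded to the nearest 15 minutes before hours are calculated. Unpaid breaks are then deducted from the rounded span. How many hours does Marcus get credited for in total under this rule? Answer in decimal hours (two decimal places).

Wed: in 07:40→07:45, out 17:58→18:00; 10 h 15 min − 30 min = 9 h 45 min
Thu: in 07:36→07:30, out 19:28→19:30; 12 h 0 min − 30 min = 11 h 30 min
Fri: in 11:06→11:00, out 19:57→20:00; 9 h 0 min
Sat: in 10:09→10:15, out 16:13→16:15; 6 h 0 min
Total credited: 36 h 15 min.

36.25 hours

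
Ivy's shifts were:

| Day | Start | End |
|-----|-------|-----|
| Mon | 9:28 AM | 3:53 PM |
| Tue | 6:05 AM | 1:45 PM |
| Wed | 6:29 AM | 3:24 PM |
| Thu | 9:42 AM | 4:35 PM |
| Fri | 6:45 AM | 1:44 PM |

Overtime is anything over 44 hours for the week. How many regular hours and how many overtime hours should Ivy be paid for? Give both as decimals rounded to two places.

Regular 36.87 hours, overtime 0.00 hours

Mon: 9:28 AM–3:53 PM = 6 h 25 min
Tue: 6:05 AM–1:45 PM = 7 h 40 min
Wed: 6:29 AM–3:24 PM = 8 h 55 min
Thu: 9:42 AM–4:35 PM = 6 h 53 min
Fri: 6:45 AM–1:44 PM = 6 h 59 min
Total worked: 36 h 52 min = 36.87 h.
Threshold 44 h → overtime 0 h 0 min, regular 36 h 52 min.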